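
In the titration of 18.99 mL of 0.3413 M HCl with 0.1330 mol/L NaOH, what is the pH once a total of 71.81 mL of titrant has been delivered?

n(acid) = 0.3413 x 0.01899 = 0.006481 mol; n(NaOH) added = 0.1330 x 0.07181 = 0.009551 mol.
Base is in excess by 0.009551 - 0.006481 = 0.003069 mol in a total volume of 0.09080 L.
[OH^-] = 0.003069/0.09080 = 0.03380 M, so pOH = 1.47 and pH = 14.00 - 1.47 = 12.53.

12.53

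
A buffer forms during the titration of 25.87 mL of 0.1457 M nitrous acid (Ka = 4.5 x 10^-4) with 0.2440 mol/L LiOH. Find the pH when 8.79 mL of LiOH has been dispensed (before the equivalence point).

3.47

Initial n(HNO2) = 0.1457 x 0.02587 = 0.003769 mol.
n(LiOH) added = 0.2440 x 0.008790 = 0.002145 mol, converting that many moles of HNO2 to NO2-.
Remaining n(HNO2) = 0.001624 mol; n(NO2-) = 0.002145 mol.
By Henderson-Hasselbalch, pH = pKa + log([A^-]/[HA]) = 3.35 + log(0.002145/0.001624) = 3.35 + (+0.12) = 3.47.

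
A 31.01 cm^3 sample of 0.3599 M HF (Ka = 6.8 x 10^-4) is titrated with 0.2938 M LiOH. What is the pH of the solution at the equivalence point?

8.19

n(HF) = 0.3599 x 0.03101 = 0.01116 mol; V(LiOH) at equivalence = 0.01116/0.2938 = 0.03799 L.
At equivalence all the acid is converted to F-; total volume = 0.03101 + 0.03799 = 0.06900 L, so [F-] = 0.01116/0.06900 = 0.1618 M.
Kb = Kw/Ka = 1.0e-14 / 6.8 x 10^-4 = 1.47e-11.
[OH^-] = sqrt(Kb x [F-]) = sqrt(1.47e-11 x 0.1618) = 1.54e-6 M.
pOH = 5.81, so pH = 14.00 - 5.81 = 8.19.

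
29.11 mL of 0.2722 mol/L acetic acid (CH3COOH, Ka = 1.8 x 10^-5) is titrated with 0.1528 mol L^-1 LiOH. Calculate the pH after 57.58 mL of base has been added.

n(acid) = 0.2722 x 0.02911 = 0.007924 mol; n(LiOH) added = 0.1528 x 0.05758 = 0.008798 mol.
Base is in excess by 0.008798 - 0.007924 = 0.0008745 mol in a total volume of 0.08669 L.
[OH^-] = 0.0008745/0.08669 = 0.01009 M, so pOH = 2.00 and pH = 14.00 - 2.00 = 12.00.

12.00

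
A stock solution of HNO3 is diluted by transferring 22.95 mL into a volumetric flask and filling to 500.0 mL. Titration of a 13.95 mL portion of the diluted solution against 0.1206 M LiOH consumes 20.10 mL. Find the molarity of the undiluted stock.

n(LiOH) = 0.1206 x 0.02010 = 0.002424 mol.
n(HNO3) in the aliquot = 0.002424 mol.
[diluted HNO3] = 0.002424 / 0.01395 = 0.1738 M.
Dilution factor = 500.0/22.95 = 21.79, so [stock] = 0.1738 x 21.79 = 3.79 M.

3.79 M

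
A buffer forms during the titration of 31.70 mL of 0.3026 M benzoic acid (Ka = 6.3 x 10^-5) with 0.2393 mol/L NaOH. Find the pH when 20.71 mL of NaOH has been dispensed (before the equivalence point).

Initial n(C6H5COOH) = 0.3026 x 0.03170 = 0.009592 mol.
n(NaOH) added = 0.2393 x 0.02071 = 0.004956 mol, converting that many moles of C6H5COOH to C6H5COO-.
Remaining n(C6H5COOH) = 0.004637 mol; n(C6H5COO-) = 0.004956 mol.
By Henderson-Hasselbalch, pH = pKa + log([A^-]/[HA]) = 4.20 + log(0.004956/0.004637) = 4.20 + (+0.03) = 4.23.

4.23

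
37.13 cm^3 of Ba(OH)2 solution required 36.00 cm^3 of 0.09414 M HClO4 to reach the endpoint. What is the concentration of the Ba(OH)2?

0.0456 M

n(HClO4) delivered = 0.09414 x 0.03600 = 0.003389 mol.
The reaction is 1 Ba(OH)2 + 2 HClO4, so n(Ba(OH)2) = 0.003389 x 1/2 = 0.001695 mol.
[Ba(OH)2] = 0.001695 mol / 0.03713 L = 0.0456 M.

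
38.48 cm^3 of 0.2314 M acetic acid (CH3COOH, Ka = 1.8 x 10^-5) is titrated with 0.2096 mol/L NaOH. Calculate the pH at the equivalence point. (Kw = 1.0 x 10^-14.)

8.89

n(CH3COOH) = 0.2314 x 0.03848 = 0.008904 mol; V(NaOH) at equivalence = 0.008904/0.2096 = 0.04248 L.
At equivalence all the acid is converted to CH3COO-; total volume = 0.03848 + 0.04248 = 0.08096 L, so [CH3COO-] = 0.008904/0.08096 = 0.1100 M.
Kb = Kw/Ka = 1.0e-14 / 1.8 x 10^-5 = 5.56e-10.
[OH^-] = sqrt(Kb x [CH3COO-]) = sqrt(5.56e-10 x 0.1100) = 7.82e-6 M.
pOH = 5.11, so pH = 14.00 - 5.11 = 8.89.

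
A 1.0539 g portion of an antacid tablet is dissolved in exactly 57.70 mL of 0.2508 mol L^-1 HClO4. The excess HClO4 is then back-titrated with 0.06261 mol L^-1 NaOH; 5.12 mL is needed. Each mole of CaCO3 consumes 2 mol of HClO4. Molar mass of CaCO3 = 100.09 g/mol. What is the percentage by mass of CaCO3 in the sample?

Total n(HClO4) added = 0.2508 x 0.05770 = 0.01447 mol.
n(NaOH) used = 0.06261 x 0.005120 = 0.0003206 mol, which equals the excess n(HClO4).
So n(HClO4) consumed by the sample = 0.01447 - 0.0003206 = 0.01415 mol.
n(CaCO3) = 0.01415 / 2 = 0.007075 mol.
mass CaCO3 = 0.007075 x 100.09 = 0.7082 g, so %CaCO3 = 0.7082/1.0539 x 100 = 67.2%.

67.2%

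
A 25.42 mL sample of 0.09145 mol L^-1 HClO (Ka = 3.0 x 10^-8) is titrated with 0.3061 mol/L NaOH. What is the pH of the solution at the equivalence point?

n(HClO) = 0.09145 x 0.02542 = 0.002325 mol; V(NaOH) at equivalence = 0.002325/0.3061 = 0.007594 L.
At equivalence all the acid is converted to ClO-; total volume = 0.02542 + 0.007594 = 0.03301 L, so [ClO-] = 0.002325/0.03301 = 0.07041 M.
Kb = Kw/Ka = 1.0e-14 / 3.0 x 10^-8 = 3.33e-7.
[OH^-] = sqrt(Kb x [ClO-]) = sqrt(3.33e-7 x 0.07041) = 0.000153 M.
pOH = 3.81, so pH = 14.00 - 3.81 = 10.19.

10.19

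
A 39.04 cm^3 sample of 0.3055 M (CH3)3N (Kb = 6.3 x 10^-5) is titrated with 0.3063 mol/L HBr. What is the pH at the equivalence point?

n((CH3)3N) = 0.3055 x 0.03904 = 0.01193 mol; V(HBr) at equivalence = 0.01193/0.3063 = 0.03894 L.
At equivalence the base is fully converted to (CH3)3NH+; total volume = 0.07798 L, so [(CH3)3NH+] = 0.01193/0.07798 = 0.1529 M.
Ka((CH3)3NH+) = Kw/Kb = 1.0e-14 / 6.3 x 10^-5 = 1.59e-10.
[H^+] = sqrt(Ka x [(CH3)3NH+]) = sqrt(1.59e-10 x 0.1529) = 4.93e-6 M.
pH = -log(4.93e-6) = 5.31.

5.31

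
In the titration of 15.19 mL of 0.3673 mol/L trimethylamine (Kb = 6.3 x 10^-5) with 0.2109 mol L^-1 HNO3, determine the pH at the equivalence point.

5.34

n((CH3)3N) = 0.3673 x 0.01519 = 0.005579 mol; V(HNO3) at equivalence = 0.005579/0.2109 = 0.02645 L.
At equivalence the base is fully converted to (CH3)3NH+; total volume = 0.04164 L, so [(CH3)3NH+] = 0.005579/0.04164 = 0.1340 M.
Ka((CH3)3NH+) = Kw/Kb = 1.0e-14 / 6.3 x 10^-5 = 1.59e-10.
[H^+] = sqrt(Ka x [(CH3)3NH+]) = sqrt(1.59e-10 x 0.1340) = 4.61e-6 M.
pH = -log(4.61e-6) = 5.34.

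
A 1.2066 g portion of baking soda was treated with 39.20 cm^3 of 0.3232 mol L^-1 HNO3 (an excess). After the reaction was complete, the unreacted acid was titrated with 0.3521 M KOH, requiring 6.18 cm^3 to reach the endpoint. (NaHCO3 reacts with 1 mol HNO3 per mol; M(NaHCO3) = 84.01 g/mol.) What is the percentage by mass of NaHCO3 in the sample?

Total n(HNO3) added = 0.3232 x 0.03920 = 0.01267 mol.
n(KOH) used = 0.3521 x 0.006180 = 0.002176 mol, which equals the excess n(HNO3).
So n(HNO3) consumed by the sample = 0.01267 - 0.002176 = 0.01049 mol.
n(NaHCO3) = 0.01049 / 1 = 0.01049 mol.
mass NaHCO3 = 0.01049 x 84.01 = 0.8816 g, so %NaHCO3 = 0.8816/1.2066 x 100 = 73.1%.

73.1%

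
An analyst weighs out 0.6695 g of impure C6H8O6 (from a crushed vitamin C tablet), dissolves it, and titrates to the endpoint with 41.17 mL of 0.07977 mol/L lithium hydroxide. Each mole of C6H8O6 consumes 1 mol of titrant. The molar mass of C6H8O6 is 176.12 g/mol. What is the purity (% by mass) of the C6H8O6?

n(LiOH) = 0.07977 x 0.04117 = 0.003284 mol.
n(C6H8O6) = 0.003284 / 1 = 0.003284 mol.
mass of C6H8O6 = 0.003284 x 176.12 = 0.5784 g.
% purity = 0.5784 / 0.6695 x 100 = 86.4%.

86.4%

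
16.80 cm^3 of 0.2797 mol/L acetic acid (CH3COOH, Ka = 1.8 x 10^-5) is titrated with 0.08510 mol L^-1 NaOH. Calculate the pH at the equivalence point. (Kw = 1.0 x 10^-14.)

n(CH3COOH) = 0.2797 x 0.01680 = 0.004699 mol; V(NaOH) at equivalence = 0.004699/0.08510 = 0.05522 L.
At equivalence all the acid is converted to CH3COO-; total volume = 0.01680 + 0.05522 = 0.07202 L, so [CH3COO-] = 0.004699/0.07202 = 0.06525 M.
Kb = Kw/Ka = 1.0e-14 / 1.8 x 10^-5 = 5.56e-10.
[OH^-] = sqrt(Kb x [CH3COO-]) = sqrt(5.56e-10 x 0.06525) = 6.02e-6 M.
pOH = 5.22, so pH = 14.00 - 5.22 = 8.78.

8.78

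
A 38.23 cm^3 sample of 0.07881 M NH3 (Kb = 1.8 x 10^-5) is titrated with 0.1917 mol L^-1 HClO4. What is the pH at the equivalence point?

5.25

n(NH3) = 0.07881 x 0.03823 = 0.003013 mol; V(HClO4) at equivalence = 0.003013/0.1917 = 0.01572 L.
At equivalence the base is fully converted to NH4+; total volume = 0.05395 L, so [NH4+] = 0.003013/0.05395 = 0.05585 M.
Ka(NH4+) = Kw/Kb = 1.0e-14 / 1.8 x 10^-5 = 5.56e-10.
[H^+] = sqrt(Ka x [NH4+]) = sqrt(5.56e-10 x 0.05585) = 5.57e-6 M.
pH = -log(5.57e-6) = 5.25.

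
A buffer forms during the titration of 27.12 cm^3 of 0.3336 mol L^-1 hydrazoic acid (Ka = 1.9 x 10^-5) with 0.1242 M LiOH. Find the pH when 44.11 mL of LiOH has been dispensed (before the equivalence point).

4.91

Initial n(HN3) = 0.3336 x 0.02712 = 0.009047 mol.
n(LiOH) added = 0.1242 x 0.04411 = 0.005478 mol, converting that many moles of HN3 to N3-.
Remaining n(HN3) = 0.003569 mol; n(N3-) = 0.005478 mol.
By Henderson-Hasselbalch, pH = pKa + log([A^-]/[HA]) = 4.72 + log(0.005478/0.003569) = 4.72 + (+0.19) = 4.91.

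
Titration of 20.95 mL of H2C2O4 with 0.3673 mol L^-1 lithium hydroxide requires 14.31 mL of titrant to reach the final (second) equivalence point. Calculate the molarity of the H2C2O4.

n(LiOH) = 0.3673 x 0.01431 = 0.005256 mol.
At the final (second) equivalence point, 2 mol OH^- react per mol H2C2O4, so n(H2C2O4) = 0.005256 / 2 = 0.002628 mol.
[H2C2O4] = 0.002628 / 0.02095 L = 0.125 M.

0.125 M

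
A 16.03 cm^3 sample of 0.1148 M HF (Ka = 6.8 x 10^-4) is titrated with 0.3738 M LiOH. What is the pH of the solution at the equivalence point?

8.06

n(HF) = 0.1148 x 0.01603 = 0.001840 mol; V(LiOH) at equivalence = 0.001840/0.3738 = 0.004923 L.
At equivalence all the acid is converted to F-; total volume = 0.01603 + 0.004923 = 0.02095 L, so [F-] = 0.001840/0.02095 = 0.08783 M.
Kb = Kw/Ka = 1.0e-14 / 6.8 x 10^-4 = 1.47e-11.
[OH^-] = sqrt(Kb x [F-]) = sqrt(1.47e-11 x 0.08783) = 1.14e-6 M.
pOH = 5.94, so pH = 14.00 - 5.94 = 8.06.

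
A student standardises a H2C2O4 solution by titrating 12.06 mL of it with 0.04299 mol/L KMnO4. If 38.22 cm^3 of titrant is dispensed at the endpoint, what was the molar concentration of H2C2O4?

0.341 M

n(KMnO4) = 0.04299 x 0.03822 = 0.001643 mol.
From the balanced equation, 2 mol KMnO4 reacts with 5 mol H2C2O4, so n(H2C2O4) = 0.001643 x 5/2 = 0.004108 mol.
[H2C2O4] = 0.004108 / 0.01206 L = 0.341 M.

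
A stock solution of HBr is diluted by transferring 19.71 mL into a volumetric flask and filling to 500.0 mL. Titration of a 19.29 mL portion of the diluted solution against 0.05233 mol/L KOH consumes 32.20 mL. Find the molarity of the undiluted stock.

n(KOH) = 0.05233 x 0.03220 = 0.001685 mol.
n(HBr) in the aliquot = 0.001685 mol.
[diluted HBr] = 0.001685 / 0.01929 = 0.08735 M.
Dilution factor = 500.0/19.71 = 25.37, so [stock] = 0.08735 x 25.37 = 2.22 M.

2.22 M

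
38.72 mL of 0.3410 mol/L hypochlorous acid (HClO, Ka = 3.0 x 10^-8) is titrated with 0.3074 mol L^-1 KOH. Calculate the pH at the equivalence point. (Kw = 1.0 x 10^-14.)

n(HClO) = 0.3410 x 0.03872 = 0.01320 mol; V(KOH) at equivalence = 0.01320/0.3074 = 0.04295 L.
At equivalence all the acid is converted to ClO-; total volume = 0.03872 + 0.04295 = 0.08167 L, so [ClO-] = 0.01320/0.08167 = 0.1617 M.
Kb = Kw/Ka = 1.0e-14 / 3.0 x 10^-8 = 3.33e-7.
[OH^-] = sqrt(Kb x [ClO-]) = sqrt(3.33e-7 x 0.1617) = 0.000232 M.
pOH = 3.63, so pH = 14.00 - 3.63 = 10.37.

10.37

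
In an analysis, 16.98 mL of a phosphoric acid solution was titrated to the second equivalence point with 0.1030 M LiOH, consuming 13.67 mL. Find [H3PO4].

0.0415 M

n(LiOH) = 0.1030 x 0.01367 = 0.001408 mol.
At the second equivalence point, 2 mol OH^- react per mol H3PO4, so n(H3PO4) = 0.001408 / 2 = 0.0007040 mol.
[H3PO4] = 0.0007040 / 0.01698 L = 0.0415 M.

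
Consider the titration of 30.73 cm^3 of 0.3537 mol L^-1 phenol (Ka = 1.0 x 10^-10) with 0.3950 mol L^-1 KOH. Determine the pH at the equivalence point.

11.64

n(C6H5OH) = 0.3537 x 0.03073 = 0.01087 mol; V(KOH) at equivalence = 0.01087/0.3950 = 0.02752 L.
At equivalence all the acid is converted to C6H5O-; total volume = 0.03073 + 0.02752 = 0.05825 L, so [C6H5O-] = 0.01087/0.05825 = 0.1866 M.
Kb = Kw/Ka = 1.0e-14 / 1.0 x 10^-10 = 0.000100.
[OH^-] = sqrt(Kb x [C6H5O-]) = sqrt(0.000100 x 0.1866) = 0.00432 M.
pOH = 2.36, so pH = 14.00 - 2.36 = 11.64.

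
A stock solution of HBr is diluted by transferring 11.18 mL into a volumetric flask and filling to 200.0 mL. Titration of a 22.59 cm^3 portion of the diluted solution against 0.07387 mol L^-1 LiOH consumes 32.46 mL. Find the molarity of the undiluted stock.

n(LiOH) = 0.07387 x 0.03246 = 0.002398 mol.
n(HBr) in the aliquot = 0.002398 mol.
[diluted HBr] = 0.002398 / 0.02259 = 0.1061 M.
Dilution factor = 200.0/11.18 = 17.89, so [stock] = 0.1061 x 17.89 = 1.90 M.

1.90 M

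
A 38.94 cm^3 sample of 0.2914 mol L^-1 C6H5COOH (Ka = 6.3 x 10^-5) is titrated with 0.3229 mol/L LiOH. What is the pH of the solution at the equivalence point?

8.69

n(C6H5COOH) = 0.2914 x 0.03894 = 0.01135 mol; V(LiOH) at equivalence = 0.01135/0.3229 = 0.03514 L.
At equivalence all the acid is converted to C6H5COO-; total volume = 0.03894 + 0.03514 = 0.07408 L, so [C6H5COO-] = 0.01135/0.07408 = 0.1532 M.
Kb = Kw/Ka = 1.0e-14 / 6.3 x 10^-5 = 1.59e-10.
[OH^-] = sqrt(Kb x [C6H5COO-]) = sqrt(1.59e-10 x 0.1532) = 4.93e-6 M.
pOH = 5.31, so pH = 14.00 - 5.31 = 8.69.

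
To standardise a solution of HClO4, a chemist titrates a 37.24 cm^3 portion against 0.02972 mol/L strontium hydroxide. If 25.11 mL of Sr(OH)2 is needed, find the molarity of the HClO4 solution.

0.0401 M

n(Sr(OH)2) delivered = 0.02972 x 0.02511 = 0.0007463 mol.
The reaction is 2 HClO4 + 1 Sr(OH)2, so n(HClO4) = 0.0007463 x 2/1 = 0.001493 mol.
[HClO4] = 0.001493 mol / 0.03724 L = 0.0401 M.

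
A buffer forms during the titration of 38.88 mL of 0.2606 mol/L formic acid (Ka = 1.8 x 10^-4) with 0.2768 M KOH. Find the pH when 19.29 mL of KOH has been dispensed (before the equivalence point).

3.79

Initial n(HCOOH) = 0.2606 x 0.03888 = 0.01013 mol.
n(KOH) added = 0.2768 x 0.01929 = 0.005339 mol, converting that many moles of HCOOH to HCOO-.
Remaining n(HCOOH) = 0.004793 mol; n(HCOO-) = 0.005339 mol.
By Henderson-Hasselbalch, pH = pKa + log([A^-]/[HA]) = 3.74 + log(0.005339/0.004793) = 3.74 + (+0.05) = 3.79.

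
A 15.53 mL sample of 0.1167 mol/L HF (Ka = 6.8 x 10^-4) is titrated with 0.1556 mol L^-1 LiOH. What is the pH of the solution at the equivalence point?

8.00

n(HF) = 0.1167 x 0.01553 = 0.001812 mol; V(LiOH) at equivalence = 0.001812/0.1556 = 0.01165 L.
At equivalence all the acid is converted to F-; total volume = 0.01553 + 0.01165 = 0.02718 L, so [F-] = 0.001812/0.02718 = 0.06669 M.
Kb = Kw/Ka = 1.0e-14 / 6.8 x 10^-4 = 1.47e-11.
[OH^-] = sqrt(Kb x [F-]) = sqrt(1.47e-11 x 0.06669) = 9.90e-7 M.
pOH = 6.00, so pH = 14.00 - 6.00 = 8.00.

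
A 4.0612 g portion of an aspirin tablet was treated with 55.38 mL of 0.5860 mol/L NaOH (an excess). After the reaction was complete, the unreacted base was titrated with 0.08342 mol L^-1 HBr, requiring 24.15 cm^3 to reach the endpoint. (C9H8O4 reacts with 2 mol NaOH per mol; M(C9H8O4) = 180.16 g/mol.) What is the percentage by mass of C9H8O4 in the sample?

Total n(NaOH) added = 0.5860 x 0.05538 = 0.03245 mol.
n(HBr) used = 0.08342 x 0.02415 = 0.002015 mol, which equals the excess n(NaOH).
So n(NaOH) consumed by the sample = 0.03245 - 0.002015 = 0.03044 mol.
n(C9H8O4) = 0.03044 / 2 = 0.01522 mol.
mass C9H8O4 = 0.01522 x 180.16 = 2.742 g, so %C9H8O4 = 2.742/4.0612 x 100 = 67.5%.

67.5%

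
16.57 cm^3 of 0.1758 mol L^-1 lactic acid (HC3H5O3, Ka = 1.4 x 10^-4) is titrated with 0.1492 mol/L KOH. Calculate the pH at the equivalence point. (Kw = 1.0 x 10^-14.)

n(HC3H5O3) = 0.1758 x 0.01657 = 0.002913 mol; V(KOH) at equivalence = 0.002913/0.1492 = 0.01952 L.
At equivalence all the acid is converted to C3H5O3-; total volume = 0.01657 + 0.01952 = 0.03609 L, so [C3H5O3-] = 0.002913/0.03609 = 0.08071 M.
Kb = Kw/Ka = 1.0e-14 / 1.4 x 10^-4 = 7.14e-11.
[OH^-] = sqrt(Kb x [C3H5O3-]) = sqrt(7.14e-11 x 0.08071) = 2.40e-6 M.
pOH = 5.62, so pH = 14.00 - 5.62 = 8.38.

8.38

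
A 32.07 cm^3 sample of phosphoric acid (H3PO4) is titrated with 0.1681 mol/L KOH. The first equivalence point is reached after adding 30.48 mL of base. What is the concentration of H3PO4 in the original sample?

0.160 M

n(KOH) = 0.1681 x 0.03048 = 0.005124 mol.
At the first equivalence point, 1 mol OH^- react per mol H3PO4, so n(H3PO4) = 0.005124 / 1 = 0.005124 mol.
[H3PO4] = 0.005124 / 0.03207 L = 0.160 M.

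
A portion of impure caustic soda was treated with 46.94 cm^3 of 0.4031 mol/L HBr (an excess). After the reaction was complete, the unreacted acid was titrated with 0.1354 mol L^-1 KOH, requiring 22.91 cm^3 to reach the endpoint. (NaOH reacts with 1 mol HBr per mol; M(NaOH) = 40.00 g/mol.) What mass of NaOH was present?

Total n(HBr) added = 0.4031 x 0.04694 = 0.01892 mol.
n(KOH) used = 0.1354 x 0.02291 = 0.003102 mol, which equals the excess n(HBr).
So n(HBr) consumed by the sample = 0.01892 - 0.003102 = 0.01582 mol.
n(NaOH) = 0.01582 / 1 = 0.01582 mol.
mass = 0.01582 mol x 40.00 g/mol = 0.633 g.

0.633 g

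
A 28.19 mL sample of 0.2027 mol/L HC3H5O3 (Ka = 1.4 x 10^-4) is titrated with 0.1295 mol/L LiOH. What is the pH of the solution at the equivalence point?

8.38

n(HC3H5O3) = 0.2027 x 0.02819 = 0.005714 mol; V(LiOH) at equivalence = 0.005714/0.1295 = 0.04412 L.
At equivalence all the acid is converted to C3H5O3-; total volume = 0.02819 + 0.04412 = 0.07231 L, so [C3H5O3-] = 0.005714/0.07231 = 0.07902 M.
Kb = Kw/Ka = 1.0e-14 / 1.4 x 10^-4 = 7.14e-11.
[OH^-] = sqrt(Kb x [C3H5O3-]) = sqrt(7.14e-11 x 0.07902) = 2.38e-6 M.
pOH = 5.62, so pH = 14.00 - 5.62 = 8.38.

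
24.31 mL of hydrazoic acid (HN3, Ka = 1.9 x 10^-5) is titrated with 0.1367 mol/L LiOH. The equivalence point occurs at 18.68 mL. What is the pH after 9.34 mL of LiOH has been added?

9.34 mL is exactly half the equivalence volume (18.68/2), i.e. the half-equivalence point.
There, n(HA) = n(A^-), so pH = pKa = -log(1.9 x 10^-5) = 4.72.

4.72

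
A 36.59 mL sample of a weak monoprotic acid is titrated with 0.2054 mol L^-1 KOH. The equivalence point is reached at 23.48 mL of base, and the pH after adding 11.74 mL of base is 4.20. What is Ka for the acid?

11.74 mL is half of the equivalence volume, so this is the half-equivalence point where [HA] = [A^-].
At half-equivalence pH = pKa, so pKa = 4.20.
Ka = 10^(-4.20) = 6.3 x 10^-5.

6.3 x 10^-5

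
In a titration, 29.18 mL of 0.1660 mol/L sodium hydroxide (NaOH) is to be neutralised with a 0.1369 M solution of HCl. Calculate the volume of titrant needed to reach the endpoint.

n(NaOH) = 0.1660 mol/L x 0.02918 L = 0.004844 mol.
At equivalence n(HCl) = n(NaOH) = 0.004844 mol.
V(HCl) = 0.004844 / 0.1369 = 0.03538 L = 35.4 mL.

35.4 mL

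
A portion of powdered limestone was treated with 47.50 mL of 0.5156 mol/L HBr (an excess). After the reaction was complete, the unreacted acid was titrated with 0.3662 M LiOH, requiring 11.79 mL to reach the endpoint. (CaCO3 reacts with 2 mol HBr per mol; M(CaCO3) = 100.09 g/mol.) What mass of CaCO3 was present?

1.01 g

Total n(HBr) added = 0.5156 x 0.04750 = 0.02449 mol.
n(LiOH) used = 0.3662 x 0.01179 = 0.004317 mol, which equals the excess n(HBr).
So n(HBr) consumed by the sample = 0.02449 - 0.004317 = 0.02017 mol.
n(CaCO3) = 0.02017 / 2 = 0.01009 mol.
mass = 0.01009 mol x 100.09 g/mol = 1.01 g.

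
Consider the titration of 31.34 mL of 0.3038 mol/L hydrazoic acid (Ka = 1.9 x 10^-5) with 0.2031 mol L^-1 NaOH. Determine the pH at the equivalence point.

8.90

n(HN3) = 0.3038 x 0.03134 = 0.009521 mol; V(NaOH) at equivalence = 0.009521/0.2031 = 0.04688 L.
At equivalence all the acid is converted to N3-; total volume = 0.03134 + 0.04688 = 0.07822 L, so [N3-] = 0.009521/0.07822 = 0.1217 M.
Kb = Kw/Ka = 1.0e-14 / 1.9 x 10^-5 = 5.26e-10.
[OH^-] = sqrt(Kb x [N3-]) = sqrt(5.26e-10 x 0.1217) = 8.00e-6 M.
pOH = 5.10, so pH = 14.00 - 5.10 = 8.90.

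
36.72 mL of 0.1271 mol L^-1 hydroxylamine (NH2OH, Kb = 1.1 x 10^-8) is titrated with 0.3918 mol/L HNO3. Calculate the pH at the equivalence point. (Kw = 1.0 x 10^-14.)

3.53

n(NH2OH) = 0.1271 x 0.03672 = 0.004667 mol; V(HNO3) at equivalence = 0.004667/0.3918 = 0.01191 L.
At equivalence the base is fully converted to NH3OH+; total volume = 0.04863 L, so [NH3OH+] = 0.004667/0.04863 = 0.09597 M.
Ka(NH3OH+) = Kw/Kb = 1.0e-14 / 1.1 x 10^-8 = 9.09e-7.
[H^+] = sqrt(Ka x [NH3OH+]) = sqrt(9.09e-7 x 0.09597) = 0.000295 M.
pH = -log(0.000295) = 3.53.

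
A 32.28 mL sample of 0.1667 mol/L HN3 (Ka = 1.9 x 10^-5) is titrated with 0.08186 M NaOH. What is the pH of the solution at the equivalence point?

n(HN3) = 0.1667 x 0.03228 = 0.005381 mol; V(NaOH) at equivalence = 0.005381/0.08186 = 0.06574 L.
At equivalence all the acid is converted to N3-; total volume = 0.03228 + 0.06574 = 0.09802 L, so [N3-] = 0.005381/0.09802 = 0.05490 M.
Kb = Kw/Ka = 1.0e-14 / 1.9 x 10^-5 = 5.26e-10.
[OH^-] = sqrt(Kb x [N3-]) = sqrt(5.26e-10 x 0.05490) = 5.38e-6 M.
pOH = 5.27, so pH = 14.00 - 5.27 = 8.73.

8.73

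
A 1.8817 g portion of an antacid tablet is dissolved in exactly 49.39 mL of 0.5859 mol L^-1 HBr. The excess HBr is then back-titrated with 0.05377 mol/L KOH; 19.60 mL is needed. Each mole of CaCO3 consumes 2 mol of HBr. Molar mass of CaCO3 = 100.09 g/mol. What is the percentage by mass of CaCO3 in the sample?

74.2%

Total n(HBr) added = 0.5859 x 0.04939 = 0.02894 mol.
n(KOH) used = 0.05377 x 0.01960 = 0.001054 mol, which equals the excess n(HBr).
So n(HBr) consumed by the sample = 0.02894 - 0.001054 = 0.02788 mol.
n(CaCO3) = 0.02788 / 2 = 0.01394 mol.
mass CaCO3 = 0.01394 x 100.09 = 1.395 g, so %CaCO3 = 1.395/1.8817 x 100 = 74.2%.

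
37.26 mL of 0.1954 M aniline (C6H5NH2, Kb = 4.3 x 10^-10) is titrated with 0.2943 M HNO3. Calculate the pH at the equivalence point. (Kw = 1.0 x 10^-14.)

2.78

n(C6H5NH2) = 0.1954 x 0.03726 = 0.007281 mol; V(HNO3) at equivalence = 0.007281/0.2943 = 0.02474 L.
At equivalence the base is fully converted to C6H5NH3+; total volume = 0.06200 L, so [C6H5NH3+] = 0.007281/0.06200 = 0.1174 M.
Ka(C6H5NH3+) = Kw/Kb = 1.0e-14 / 4.3 x 10^-10 = 2.33e-5.
[H^+] = sqrt(Ka x [C6H5NH3+]) = sqrt(2.33e-5 x 0.1174) = 0.00165 M.
pH = -log(0.00165) = 2.78.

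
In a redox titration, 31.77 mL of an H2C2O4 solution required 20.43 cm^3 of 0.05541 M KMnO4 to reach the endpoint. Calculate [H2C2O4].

0.0891 M

n(KMnO4) = 0.05541 x 0.02043 = 0.001132 mol.
From the balanced equation, 2 mol KMnO4 reacts with 5 mol H2C2O4, so n(H2C2O4) = 0.001132 x 5/2 = 0.002830 mol.
[H2C2O4] = 0.002830 / 0.03177 L = 0.0891 M.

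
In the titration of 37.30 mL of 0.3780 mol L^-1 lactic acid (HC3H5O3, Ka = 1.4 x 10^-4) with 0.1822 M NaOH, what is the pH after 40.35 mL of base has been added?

Initial n(HC3H5O3) = 0.3780 x 0.03730 = 0.01410 mol.
n(NaOH) added = 0.1822 x 0.04035 = 0.007352 mol, converting that many moles of HC3H5O3 to C3H5O3-.
Remaining n(HC3H5O3) = 0.006748 mol; n(C3H5O3-) = 0.007352 mol.
By Henderson-Hasselbalch, pH = pKa + log([A^-]/[HA]) = 3.85 + log(0.007352/0.006748) = 3.85 + (+0.04) = 3.89.

3.89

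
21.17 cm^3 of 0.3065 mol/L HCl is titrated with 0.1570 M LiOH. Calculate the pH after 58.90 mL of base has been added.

n(acid) = 0.3065 x 0.02117 = 0.006489 mol; n(LiOH) added = 0.1570 x 0.05890 = 0.009247 mol.
Base is in excess by 0.009247 - 0.006489 = 0.002759 mol in a total volume of 0.08007 L.
[OH^-] = 0.002759/0.08007 = 0.03445 M, so pOH = 1.46 and pH = 14.00 - 1.46 = 12.54.

12.54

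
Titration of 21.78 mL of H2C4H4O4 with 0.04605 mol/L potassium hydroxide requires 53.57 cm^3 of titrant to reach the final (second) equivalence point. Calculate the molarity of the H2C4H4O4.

n(KOH) = 0.04605 x 0.05357 = 0.002467 mol.
At the final (second) equivalence point, 2 mol OH^- react per mol H2C4H4O4, so n(H2C4H4O4) = 0.002467 / 2 = 0.001233 mol.
[H2C4H4O4] = 0.001233 / 0.02178 L = 0.0566 M.

0.0566 M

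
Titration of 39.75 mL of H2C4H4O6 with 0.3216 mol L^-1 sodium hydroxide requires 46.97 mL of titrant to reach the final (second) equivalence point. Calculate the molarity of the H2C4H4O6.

0.190 M

n(NaOH) = 0.3216 x 0.04697 = 0.01511 mol.
At the final (second) equivalence point, 2 mol OH^- react per mol H2C4H4O6, so n(H2C4H4O6) = 0.01511 / 2 = 0.007553 mol.
[H2C4H4O6] = 0.007553 / 0.03975 L = 0.190 M.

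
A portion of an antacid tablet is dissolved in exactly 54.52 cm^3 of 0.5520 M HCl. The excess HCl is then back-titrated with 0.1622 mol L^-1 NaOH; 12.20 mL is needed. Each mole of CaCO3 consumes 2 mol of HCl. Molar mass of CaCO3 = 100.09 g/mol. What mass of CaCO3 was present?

Total n(HCl) added = 0.5520 x 0.05452 = 0.03010 mol.
n(NaOH) used = 0.1622 x 0.01220 = 0.001979 mol, which equals the excess n(HCl).
So n(HCl) consumed by the sample = 0.03010 - 0.001979 = 0.02812 mol.
n(CaCO3) = 0.02812 / 2 = 0.01406 mol.
mass = 0.01406 mol x 100.09 g/mol = 1.41 g.

1.41 g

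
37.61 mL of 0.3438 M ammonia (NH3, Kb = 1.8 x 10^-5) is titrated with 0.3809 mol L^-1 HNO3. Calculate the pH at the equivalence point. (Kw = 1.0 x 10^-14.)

n(NH3) = 0.3438 x 0.03761 = 0.01293 mol; V(HNO3) at equivalence = 0.01293/0.3809 = 0.03395 L.
At equivalence the base is fully converted to NH4+; total volume = 0.07156 L, so [NH4+] = 0.01293/0.07156 = 0.1807 M.
Ka(NH4+) = Kw/Kb = 1.0e-14 / 1.8 x 10^-5 = 5.56e-10.
[H^+] = sqrt(Ka x [NH4+]) = sqrt(5.56e-10 x 0.1807) = 1.00e-5 M.
pH = -log(1.00e-5) = 5.00.

5.00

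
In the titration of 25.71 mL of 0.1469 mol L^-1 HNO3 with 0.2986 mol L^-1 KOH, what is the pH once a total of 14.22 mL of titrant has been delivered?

12.07

n(acid) = 0.1469 x 0.02571 = 0.003777 mol; n(KOH) added = 0.2986 x 0.01422 = 0.004246 mol.
Base is in excess by 0.004246 - 0.003777 = 0.0004693 mol in a total volume of 0.03993 L.
[OH^-] = 0.0004693/0.03993 = 0.01175 M, so pOH = 1.93 and pH = 14.00 - 1.93 = 12.07.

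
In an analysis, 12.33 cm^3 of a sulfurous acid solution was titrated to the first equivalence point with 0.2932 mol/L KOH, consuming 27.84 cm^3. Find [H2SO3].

0.662 M

n(KOH) = 0.2932 x 0.02784 = 0.008163 mol.
At the first equivalence point, 1 mol OH^- react per mol H2SO3, so n(H2SO3) = 0.008163 / 1 = 0.008163 mol.
[H2SO3] = 0.008163 / 0.01233 L = 0.662 M.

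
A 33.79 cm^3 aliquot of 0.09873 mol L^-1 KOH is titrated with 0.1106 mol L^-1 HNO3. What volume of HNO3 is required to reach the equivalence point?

n(KOH) = 0.09873 mol/L x 0.03379 L = 0.003336 mol.
At equivalence n(HNO3) = n(KOH) = 0.003336 mol.
V(HNO3) = 0.003336 / 0.1106 = 0.03016 L = 30.2 mL.

30.2 mL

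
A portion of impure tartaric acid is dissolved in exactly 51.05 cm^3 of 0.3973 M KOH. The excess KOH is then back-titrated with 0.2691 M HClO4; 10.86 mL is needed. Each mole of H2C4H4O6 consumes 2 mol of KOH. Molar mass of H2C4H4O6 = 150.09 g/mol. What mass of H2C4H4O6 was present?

Total n(KOH) added = 0.3973 x 0.05105 = 0.02028 mol.
n(HClO4) used = 0.2691 x 0.01086 = 0.002922 mol, which equals the excess n(KOH).
So n(KOH) consumed by the sample = 0.02028 - 0.002922 = 0.01736 mol.
n(H2C4H4O6) = 0.01736 / 2 = 0.008680 mol.
mass = 0.008680 mol x 150.09 g/mol = 1.30 g.

1.30 g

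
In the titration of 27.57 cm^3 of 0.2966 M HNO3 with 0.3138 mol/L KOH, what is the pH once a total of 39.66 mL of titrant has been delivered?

n(acid) = 0.2966 x 0.02757 = 0.008177 mol; n(KOH) added = 0.3138 x 0.03966 = 0.01245 mol.
Base is in excess by 0.01245 - 0.008177 = 0.004268 mol in a total volume of 0.06723 L.
[OH^-] = 0.004268/0.06723 = 0.06348 M, so pOH = 1.20 and pH = 14.00 - 1.20 = 12.80.

12.80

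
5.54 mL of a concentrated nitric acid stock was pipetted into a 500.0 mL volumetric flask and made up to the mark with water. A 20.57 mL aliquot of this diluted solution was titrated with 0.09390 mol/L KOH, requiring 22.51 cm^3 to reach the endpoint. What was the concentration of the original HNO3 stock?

n(KOH) = 0.09390 x 0.02251 = 0.002114 mol.
n(HNO3) in the aliquot = 0.002114 mol.
[diluted HNO3] = 0.002114 / 0.02057 = 0.1028 M.
Dilution factor = 500.0/5.540 = 90.25, so [stock] = 0.1028 x 90.25 = 9.27 M.

9.27 M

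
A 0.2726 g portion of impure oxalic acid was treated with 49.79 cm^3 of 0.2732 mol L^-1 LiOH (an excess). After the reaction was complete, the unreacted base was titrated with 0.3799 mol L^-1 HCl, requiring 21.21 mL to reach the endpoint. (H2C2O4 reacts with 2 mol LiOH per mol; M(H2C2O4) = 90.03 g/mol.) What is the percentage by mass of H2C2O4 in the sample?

91.6%

Total n(LiOH) added = 0.2732 x 0.04979 = 0.01360 mol.
n(HCl) used = 0.3799 x 0.02121 = 0.008058 mol, which equals the excess n(LiOH).
So n(LiOH) consumed by the sample = 0.01360 - 0.008058 = 0.005545 mol.
n(H2C2O4) = 0.005545 / 2 = 0.002772 mol.
mass H2C2O4 = 0.002772 x 90.03 = 0.2496 g, so %H2C2O4 = 0.2496/0.2726 x 100 = 91.6%.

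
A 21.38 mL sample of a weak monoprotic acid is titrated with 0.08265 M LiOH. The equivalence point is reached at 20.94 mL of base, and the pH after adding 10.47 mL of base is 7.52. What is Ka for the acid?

3.0 x 10^-8

10.47 mL is half of the equivalence volume, so this is the half-equivalence point where [HA] = [A^-].
At half-equivalence pH = pKa, so pKa = 7.52.
Ka = 10^(-7.52) = 3.0 x 10^-8.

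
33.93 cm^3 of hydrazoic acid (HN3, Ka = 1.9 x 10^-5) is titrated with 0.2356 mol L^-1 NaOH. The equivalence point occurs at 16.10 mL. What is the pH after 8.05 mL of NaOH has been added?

4.72

8.05 mL is exactly half the equivalence volume (16.10/2), i.e. the half-equivalence point.
There, n(HA) = n(A^-), so pH = pKa = -log(1.9 x 10^-5) = 4.72.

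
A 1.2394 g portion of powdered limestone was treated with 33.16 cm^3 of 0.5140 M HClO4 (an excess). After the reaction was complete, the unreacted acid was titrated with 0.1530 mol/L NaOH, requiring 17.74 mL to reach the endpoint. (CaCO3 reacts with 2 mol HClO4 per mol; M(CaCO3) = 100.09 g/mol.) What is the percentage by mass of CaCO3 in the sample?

Total n(HClO4) added = 0.5140 x 0.03316 = 0.01704 mol.
n(NaOH) used = 0.1530 x 0.01774 = 0.002714 mol, which equals the excess n(HClO4).
So n(HClO4) consumed by the sample = 0.01704 - 0.002714 = 0.01433 mol.
n(CaCO3) = 0.01433 / 2 = 0.007165 mol.
mass CaCO3 = 0.007165 x 100.09 = 0.7171 g, so %CaCO3 = 0.7171/1.2394 x 100 = 57.9%.

57.9%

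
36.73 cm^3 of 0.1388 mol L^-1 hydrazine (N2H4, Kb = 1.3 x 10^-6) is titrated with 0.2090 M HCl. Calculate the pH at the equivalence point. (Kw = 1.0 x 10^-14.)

n(N2H4) = 0.1388 x 0.03673 = 0.005098 mol; V(HCl) at equivalence = 0.005098/0.2090 = 0.02439 L.
At equivalence the base is fully converted to N2H5+; total volume = 0.06112 L, so [N2H5+] = 0.005098/0.06112 = 0.08341 M.
Ka(N2H5+) = Kw/Kb = 1.0e-14 / 1.3 x 10^-6 = 7.69e-9.
[H^+] = sqrt(Ka x [N2H5+]) = sqrt(7.69e-9 x 0.08341) = 2.53e-5 M.
pH = -log(2.53e-5) = 4.60.

4.60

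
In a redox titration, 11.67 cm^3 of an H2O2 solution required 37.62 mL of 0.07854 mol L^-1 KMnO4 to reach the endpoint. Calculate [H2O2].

n(KMnO4) = 0.07854 x 0.03762 = 0.002955 mol.
From the balanced equation, 2 mol KMnO4 reacts with 5 mol H2O2, so n(H2O2) = 0.002955 x 5/2 = 0.007387 mol.
[H2O2] = 0.007387 / 0.01167 L = 0.633 M.

0.633 M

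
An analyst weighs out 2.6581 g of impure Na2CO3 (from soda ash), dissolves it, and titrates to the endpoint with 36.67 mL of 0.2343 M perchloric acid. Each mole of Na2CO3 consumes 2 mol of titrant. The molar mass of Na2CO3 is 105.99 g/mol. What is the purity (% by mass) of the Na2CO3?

17.1%

n(HClO4) = 0.2343 x 0.03667 = 0.008592 mol.
n(Na2CO3) = 0.008592 / 2 = 0.004296 mol.
mass of Na2CO3 = 0.004296 x 105.99 = 0.4553 g.
% purity = 0.4553 / 2.6581 x 100 = 17.1%.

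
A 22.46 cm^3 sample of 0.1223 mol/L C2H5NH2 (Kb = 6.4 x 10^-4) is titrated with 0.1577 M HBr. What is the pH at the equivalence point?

n(C2H5NH2) = 0.1223 x 0.02246 = 0.002747 mol; V(HBr) at equivalence = 0.002747/0.1577 = 0.01742 L.
At equivalence the base is fully converted to C2H5NH3+; total volume = 0.03988 L, so [C2H5NH3+] = 0.002747/0.03988 = 0.06888 M.
Ka(C2H5NH3+) = Kw/Kb = 1.0e-14 / 6.4 x 10^-4 = 1.56e-11.
[H^+] = sqrt(Ka x [C2H5NH3+]) = sqrt(1.56e-11 x 0.06888) = 1.04e-6 M.
pH = -log(1.04e-6) = 5.98.

5.98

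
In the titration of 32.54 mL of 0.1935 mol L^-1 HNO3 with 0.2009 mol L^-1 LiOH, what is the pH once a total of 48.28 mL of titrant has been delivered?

12.62

n(acid) = 0.1935 x 0.03254 = 0.006296 mol; n(LiOH) added = 0.2009 x 0.04828 = 0.009699 mol.
Base is in excess by 0.009699 - 0.006296 = 0.003403 mol in a total volume of 0.08082 L.
[OH^-] = 0.003403/0.08082 = 0.04211 M, so pOH = 1.38 and pH = 14.00 - 1.38 = 12.62.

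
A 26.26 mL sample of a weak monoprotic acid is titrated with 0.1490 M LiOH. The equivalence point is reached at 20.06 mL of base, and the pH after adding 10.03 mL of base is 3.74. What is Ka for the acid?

1.8 x 10^-4

10.03 mL is half of the equivalence volume, so this is the half-equivalence point where [HA] = [A^-].
At half-equivalence pH = pKa, so pKa = 3.74.
Ka = 10^(-3.74) = 1.8 x 10^-4.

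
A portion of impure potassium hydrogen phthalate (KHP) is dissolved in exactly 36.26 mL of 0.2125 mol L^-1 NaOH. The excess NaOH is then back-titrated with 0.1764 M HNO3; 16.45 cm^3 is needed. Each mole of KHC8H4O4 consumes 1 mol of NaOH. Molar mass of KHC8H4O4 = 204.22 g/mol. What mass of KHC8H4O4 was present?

0.981 g

Total n(NaOH) added = 0.2125 x 0.03626 = 0.007705 mol.
n(HNO3) used = 0.1764 x 0.01645 = 0.002902 mol, which equals the excess n(NaOH).
So n(NaOH) consumed by the sample = 0.007705 - 0.002902 = 0.004803 mol.
n(KHC8H4O4) = 0.004803 / 1 = 0.004803 mol.
mass = 0.004803 mol x 204.22 g/mol = 0.981 g.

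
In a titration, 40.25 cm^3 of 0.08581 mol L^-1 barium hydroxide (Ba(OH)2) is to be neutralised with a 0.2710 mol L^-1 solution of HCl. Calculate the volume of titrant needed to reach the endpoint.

n(Ba(OH)2) = 0.08581 mol/L x 0.04025 L = 0.003454 mol.
The neutralisation is 1 Ba(OH)2 : 2 HCl, so n(HCl) = 0.003454 x 2/1 = 0.006908 mol.
V(HCl) = 0.006908 / 0.2710 = 0.02549 L = 25.5 mL.

25.5 mL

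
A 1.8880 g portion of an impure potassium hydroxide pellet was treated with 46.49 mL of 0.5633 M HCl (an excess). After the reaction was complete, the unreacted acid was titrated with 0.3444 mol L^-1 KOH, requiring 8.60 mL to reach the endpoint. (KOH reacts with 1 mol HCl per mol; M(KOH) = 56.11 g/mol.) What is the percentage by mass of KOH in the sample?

Total n(HCl) added = 0.5633 x 0.04649 = 0.02619 mol.
n(KOH) used = 0.3444 x 0.008600 = 0.002962 mol, which equals the excess n(HCl).
So n(HCl) consumed by the sample = 0.02619 - 0.002962 = 0.02323 mol.
n(KOH) = 0.02323 / 1 = 0.02323 mol.
mass KOH = 0.02323 x 56.11 = 1.303 g, so %KOH = 1.303/1.8880 x 100 = 69.0%.

69.0%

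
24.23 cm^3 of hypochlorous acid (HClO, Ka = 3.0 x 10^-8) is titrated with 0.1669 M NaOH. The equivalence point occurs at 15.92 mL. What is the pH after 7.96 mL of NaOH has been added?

7.52

7.96 mL is exactly half the equivalence volume (15.92/2), i.e. the half-equivalence point.
There, n(HA) = n(A^-), so pH = pKa = -log(3.0 x 10^-8) = 7.52.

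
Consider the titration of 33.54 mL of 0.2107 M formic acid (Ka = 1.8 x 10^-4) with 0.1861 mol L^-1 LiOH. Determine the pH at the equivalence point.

n(HCOOH) = 0.2107 x 0.03354 = 0.007067 mol; V(LiOH) at equivalence = 0.007067/0.1861 = 0.03797 L.
At equivalence all the acid is converted to HCOO-; total volume = 0.03354 + 0.03797 = 0.07151 L, so [HCOO-] = 0.007067/0.07151 = 0.09882 M.
Kb = Kw/Ka = 1.0e-14 / 1.8 x 10^-4 = 5.56e-11.
[OH^-] = sqrt(Kb x [HCOO-]) = sqrt(5.56e-11 x 0.09882) = 2.34e-6 M.
pOH = 5.63, so pH = 14.00 - 5.63 = 8.37.

8.37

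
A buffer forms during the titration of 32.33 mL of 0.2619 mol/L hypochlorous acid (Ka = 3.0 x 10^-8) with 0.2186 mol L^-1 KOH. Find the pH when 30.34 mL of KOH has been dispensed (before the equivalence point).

Initial n(HClO) = 0.2619 x 0.03233 = 0.008467 mol.
n(KOH) added = 0.2186 x 0.03034 = 0.006632 mol, converting that many moles of HClO to ClO-.
Remaining n(HClO) = 0.001835 mol; n(ClO-) = 0.006632 mol.
By Henderson-Hasselbalch, pH = pKa + log([A^-]/[HA]) = 7.52 + log(0.006632/0.001835) = 7.52 + (+0.56) = 8.08.

8.08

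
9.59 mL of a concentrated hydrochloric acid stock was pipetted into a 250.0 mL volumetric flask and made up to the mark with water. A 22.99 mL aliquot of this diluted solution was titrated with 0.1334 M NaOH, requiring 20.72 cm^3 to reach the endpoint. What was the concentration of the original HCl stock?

n(NaOH) = 0.1334 x 0.02072 = 0.002764 mol.
n(HCl) in the aliquot = 0.002764 mol.
[diluted HCl] = 0.002764 / 0.02299 = 0.1202 M.
Dilution factor = 250.0/9.590 = 26.07, so [stock] = 0.1202 x 26.07 = 3.13 M.

3.13 M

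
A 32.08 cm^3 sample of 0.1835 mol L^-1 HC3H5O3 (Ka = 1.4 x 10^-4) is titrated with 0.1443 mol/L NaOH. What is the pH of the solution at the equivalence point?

8.38

n(HC3H5O3) = 0.1835 x 0.03208 = 0.005887 mol; V(NaOH) at equivalence = 0.005887/0.1443 = 0.04079 L.
At equivalence all the acid is converted to C3H5O3-; total volume = 0.03208 + 0.04079 = 0.07287 L, so [C3H5O3-] = 0.005887/0.07287 = 0.08078 M.
Kb = Kw/Ka = 1.0e-14 / 1.4 x 10^-4 = 7.14e-11.
[OH^-] = sqrt(Kb x [C3H5O3-]) = sqrt(7.14e-11 x 0.08078) = 2.40e-6 M.
pOH = 5.62, so pH = 14.00 - 5.62 = 8.38.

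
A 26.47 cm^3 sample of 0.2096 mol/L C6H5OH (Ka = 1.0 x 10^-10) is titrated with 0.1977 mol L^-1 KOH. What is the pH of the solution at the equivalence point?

11.50

n(C6H5OH) = 0.2096 x 0.02647 = 0.005548 mol; V(KOH) at equivalence = 0.005548/0.1977 = 0.02806 L.
At equivalence all the acid is converted to C6H5O-; total volume = 0.02647 + 0.02806 = 0.05453 L, so [C6H5O-] = 0.005548/0.05453 = 0.1017 M.
Kb = Kw/Ka = 1.0e-14 / 1.0 x 10^-10 = 0.000100.
[OH^-] = sqrt(Kb x [C6H5O-]) = sqrt(0.000100 x 0.1017) = 0.00319 M.
pOH = 2.50, so pH = 14.00 - 2.50 = 11.50.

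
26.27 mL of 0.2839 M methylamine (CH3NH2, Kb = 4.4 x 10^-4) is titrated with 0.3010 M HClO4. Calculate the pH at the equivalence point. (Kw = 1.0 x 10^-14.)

n(CH3NH2) = 0.2839 x 0.02627 = 0.007458 mol; V(HClO4) at equivalence = 0.007458/0.3010 = 0.02478 L.
At equivalence the base is fully converted to CH3NH3+; total volume = 0.05105 L, so [CH3NH3+] = 0.007458/0.05105 = 0.1461 M.
Ka(CH3NH3+) = Kw/Kb = 1.0e-14 / 4.4 x 10^-4 = 2.27e-11.
[H^+] = sqrt(Ka x [CH3NH3+]) = sqrt(2.27e-11 x 0.1461) = 1.82e-6 M.
pH = -log(1.82e-6) = 5.74.

5.74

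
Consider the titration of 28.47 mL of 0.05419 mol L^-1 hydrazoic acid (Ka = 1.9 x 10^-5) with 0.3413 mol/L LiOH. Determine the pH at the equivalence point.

n(HN3) = 0.05419 x 0.02847 = 0.001543 mol; V(LiOH) at equivalence = 0.001543/0.3413 = 0.004520 L.
At equivalence all the acid is converted to N3-; total volume = 0.02847 + 0.004520 = 0.03299 L, so [N3-] = 0.001543/0.03299 = 0.04676 M.
Kb = Kw/Ka = 1.0e-14 / 1.9 x 10^-5 = 5.26e-10.
[OH^-] = sqrt(Kb x [N3-]) = sqrt(5.26e-10 x 0.04676) = 4.96e-6 M.
pOH = 5.30, so pH = 14.00 - 5.30 = 8.70.

8.70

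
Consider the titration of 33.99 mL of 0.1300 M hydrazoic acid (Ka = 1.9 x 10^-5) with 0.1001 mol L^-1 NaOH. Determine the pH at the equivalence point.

n(HN3) = 0.1300 x 0.03399 = 0.004419 mol; V(NaOH) at equivalence = 0.004419/0.1001 = 0.04414 L.
At equivalence all the acid is converted to N3-; total volume = 0.03399 + 0.04414 = 0.07813 L, so [N3-] = 0.004419/0.07813 = 0.05655 M.
Kb = Kw/Ka = 1.0e-14 / 1.9 x 10^-5 = 5.26e-10.
[OH^-] = sqrt(Kb x [N3-]) = sqrt(5.26e-10 x 0.05655) = 5.46e-6 M.
pOH = 5.26, so pH = 14.00 - 5.26 = 8.74.

8.74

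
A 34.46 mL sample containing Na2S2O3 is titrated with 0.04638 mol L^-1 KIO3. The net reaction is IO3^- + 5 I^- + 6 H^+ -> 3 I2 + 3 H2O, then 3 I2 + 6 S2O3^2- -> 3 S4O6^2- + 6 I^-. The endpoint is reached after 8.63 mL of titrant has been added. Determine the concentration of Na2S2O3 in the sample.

n(KIO3) = 0.04638 x 0.008630 = 0.0004003 mol.
From the balanced equation, 1 mol KIO3 reacts with 6 mol Na2S2O3, so n(Na2S2O3) = 0.0004003 x 6/1 = 0.002402 mol.
[Na2S2O3] = 0.002402 / 0.03446 L = 0.0697 M.

0.0697 M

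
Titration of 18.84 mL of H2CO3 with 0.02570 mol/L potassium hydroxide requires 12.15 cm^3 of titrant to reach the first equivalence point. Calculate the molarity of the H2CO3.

0.0166 M

n(KOH) = 0.02570 x 0.01215 = 0.0003123 mol.
At the first equivalence point, 1 mol OH^- react per mol H2CO3, so n(H2CO3) = 0.0003123 / 1 = 0.0003123 mol.
[H2CO3] = 0.0003123 / 0.01884 L = 0.0166 M.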